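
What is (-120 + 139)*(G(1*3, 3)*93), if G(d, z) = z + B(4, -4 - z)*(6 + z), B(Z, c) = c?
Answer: -106020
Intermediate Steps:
G(d, z) = z + (-4 - z)*(6 + z)
(-120 + 139)*(G(1*3, 3)*93) = (-120 + 139)*((-24 - 1*3² - 9*3)*93) = 19*((-24 - 1*9 - 27)*93) = 19*((-24 - 9 - 27)*93) = 19*(-60*93) = 19*(-5580) = -106020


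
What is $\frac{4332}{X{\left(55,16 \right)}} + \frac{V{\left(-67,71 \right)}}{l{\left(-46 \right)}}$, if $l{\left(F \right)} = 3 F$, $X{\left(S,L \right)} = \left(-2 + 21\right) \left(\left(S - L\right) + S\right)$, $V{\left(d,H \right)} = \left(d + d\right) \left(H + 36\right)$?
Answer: $\frac{344809}{3243} \approx 106.32$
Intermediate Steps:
$V{\left(d,H \right)} = 2 d \left(36 + H\right)$
$X{\left(S,L \right)} = - 19 L + 38 S$ ($X{\left(S,L \right)} = 19 \left(- L + 2 S\right) = - 19 L + 38 S$)
$\frac{4332}{X{\left(55,16 \right)}} + \frac{V{\left(-67,71 \right)}}{l{\left(-46 \right)}} = \frac{4332}{\left(-19\right) 16 + 38 \cdot 55} + \frac{2 \left(-67\right) \left(36 + 71\right)}{3 \left(-46\right)} = \frac{4332}{-304 + 2090} + \frac{2 \left(-67\right) 107}{-138} = \frac{4332}{1786} - - \frac{7169}{69} = 4332 \cdot \frac{1}{1786} + \frac{7169}{69} = \frac{114}{47} + \frac{7169}{69} = \frac{344809}{3243}$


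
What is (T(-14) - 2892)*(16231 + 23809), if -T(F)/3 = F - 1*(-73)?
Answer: -122882760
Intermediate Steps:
T(F) = -219 - 3*F (T(F) = -3*(F - 1*(-73)) = -3*(F + 73) = -3*(73 + F) = -219 - 3*F)
(T(-14) - 2892)*(16231 + 23809) = ((-219 - 3*(-14)) - 2892)*(16231 + 23809) = ((-219 + 42) - 2892)*40040 = (-177 - 2892)*40040 = -3069*40040 = -122882760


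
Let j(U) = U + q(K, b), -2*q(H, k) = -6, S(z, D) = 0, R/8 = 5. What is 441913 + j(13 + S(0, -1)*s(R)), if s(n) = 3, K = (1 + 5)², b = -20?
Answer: 441929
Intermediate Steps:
R = 40 (R = 8*5 = 40)
K = 36 (K = 6² = 36)
q(H, k) = 3 (q(H, k) = -½*(-6) = 3)
j(U) = 3 + U (j(U) = U + 3 = 3 + U)
441913 + j(13 + S(0, -1)*s(R)) = 441913 + (3 + (13 + 0*3)) = 441913 + (3 + (13 + 0)) = 441913 + (3 + 13) = 441913 + 16 = 441929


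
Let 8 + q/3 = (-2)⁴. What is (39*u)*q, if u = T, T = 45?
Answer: 42120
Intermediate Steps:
u = 45
q = 24 (q = -24 + 3*(-2)⁴ = -24 + 3*16 = -24 + 48 = 24)
(39*u)*q = (39*45)*24 = 1755*24 = 42120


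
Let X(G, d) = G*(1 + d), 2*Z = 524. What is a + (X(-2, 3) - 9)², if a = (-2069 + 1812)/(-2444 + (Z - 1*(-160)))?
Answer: 584615/2022 ≈ 289.13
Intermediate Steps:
Z = 262 (Z = (½)*524 = 262)
a = 257/2022 (a = (-2069 + 1812)/(-2444 + (262 - 1*(-160))) = -257/(-2444 + (262 + 160)) = -257/(-2444 + 422) = -257/(-2022) = -257*(-1/2022) = 257/2022 ≈ 0.12710)
a + (X(-2, 3) - 9)² = 257/2022 + (-2*(1 + 3) - 9)² = 257/2022 + (-2*4 - 9)² = 257/2022 + (-8 - 9)² = 257/2022 + (-17)² = 257/2022 + 289 = 584615/2022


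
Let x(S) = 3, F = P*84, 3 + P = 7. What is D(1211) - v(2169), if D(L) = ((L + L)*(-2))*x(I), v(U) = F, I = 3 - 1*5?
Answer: -14868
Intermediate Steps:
P = 4 (P = -3 + 7 = 4)
F = 336 (F = 4*84 = 336)
I = -2 (I = 3 - 5 = -2)
v(U) = 336
D(L) = -12*L (D(L) = ((L + L)*(-2))*3 = ((2*L)*(-2))*3 = -4*L*3 = -12*L)
D(1211) - v(2169) = -12*1211 - 1*336 = -14532 - 336 = -14868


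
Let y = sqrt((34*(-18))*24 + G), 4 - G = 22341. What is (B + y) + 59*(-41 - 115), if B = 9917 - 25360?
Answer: -24647 + 5*I*sqrt(1481) ≈ -24647.0 + 192.42*I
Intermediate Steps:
G = -22337 (G = 4 - 1*22341 = 4 - 22341 = -22337)
B = -15443
y = 5*I*sqrt(1481) (y = sqrt((34*(-18))*24 - 22337) = sqrt(-612*24 - 22337) = sqrt(-14688 - 22337) = sqrt(-37025) = 5*I*sqrt(1481) ≈ 192.42*I)
(B + y) + 59*(-41 - 115) = (-15443 + 5*I*sqrt(1481)) + 59*(-41 - 115) = (-15443 + 5*I*sqrt(1481)) + 59*(-156) = (-15443 + 5*I*sqrt(1481)) - 9204 = -24647 + 5*I*sqrt(1481)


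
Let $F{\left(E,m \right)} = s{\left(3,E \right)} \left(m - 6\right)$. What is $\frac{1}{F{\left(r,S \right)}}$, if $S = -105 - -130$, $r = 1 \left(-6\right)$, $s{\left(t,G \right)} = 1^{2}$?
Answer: $\frac{1}{19} \approx 0.052632$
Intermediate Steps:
$s{\left(t,G \right)} = 1$
$r = -6$
$S = 25$ ($S = -105 + 130 = 25$)
$F{\left(E,m \right)} = -6 + m$ ($F{\left(E,m \right)} = 1 \left(m - 6\right) = 1 \left(-6 + m\right) = -6 + m$)
$\frac{1}{F{\left(r,S \right)}} = \frac{1}{-6 + 25} = \frac{1}{19}$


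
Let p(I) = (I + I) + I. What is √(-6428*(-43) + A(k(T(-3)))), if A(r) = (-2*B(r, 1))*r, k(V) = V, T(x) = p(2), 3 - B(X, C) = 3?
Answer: 2*√69101 ≈ 525.74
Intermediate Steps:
B(X, C) = 0 (B(X, C) = 3 - 1*3 = 3 - 3 = 0)
p(I) = 3*I (p(I) = 2*I + I = 3*I)
T(x) = 6 (T(x) = 3*2 = 6)
A(r) = 0 (A(r) = (-2*0)*r = 0*r = 0)
√(-6428*(-43) + A(k(T(-3)))) = √(-6428*(-43) + 0) = √(276404 + 0) = √276404 = 2*√69101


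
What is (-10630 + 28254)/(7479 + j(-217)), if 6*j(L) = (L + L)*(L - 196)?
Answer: 26436/56029 ≈ 0.47183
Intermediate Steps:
j(L) = L*(-196 + L)/3 (j(L) = ((L + L)*(L - 196))/6 = ((2*L)*(-196 + L))/6 = (2*L*(-196 + L))/6 = L*(-196 + L)/3)
(-10630 + 28254)/(7479 + j(-217)) = (-10630 + 28254)/(7479 + (⅓)*(-217)*(-196 - 217)) = 17624/(7479 + (⅓)*(-217)*(-413)) = 17624/(7479 + 89621/3) = 17624/(112058/3) = 17624*(3/112058) = 26436/56029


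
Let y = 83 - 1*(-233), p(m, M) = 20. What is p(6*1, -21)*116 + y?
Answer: 2636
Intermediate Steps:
y = 316 (y = 83 + 233 = 316)
p(6*1, -21)*116 + y = 20*116 + 316 = 2320 + 316 = 2636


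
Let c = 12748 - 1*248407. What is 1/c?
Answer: -1/235659 ≈ -4.2434e-6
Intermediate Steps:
c = -235659 (c = 12748 - 248407 = -235659)
1/c = 1/(-235659) = -1/235659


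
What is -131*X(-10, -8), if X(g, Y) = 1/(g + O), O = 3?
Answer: 131/7 ≈ 18.714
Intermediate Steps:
X(g, Y) = 1/(3 + g) (X(g, Y) = 1/(g + 3) = 1/(3 + g))
-131*X(-10, -8) = -131/(3 - 10) = -131/(-7) = -131*(-⅐) = 131/7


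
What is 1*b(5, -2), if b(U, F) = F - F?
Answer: 0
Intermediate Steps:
b(U, F) = 0
1*b(5, -2) = 1*0 = 0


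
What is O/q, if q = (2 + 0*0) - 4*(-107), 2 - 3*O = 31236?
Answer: -15617/645 ≈ -24.212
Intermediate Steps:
O = -31234/3 (O = ⅔ - ⅓*31236 = ⅔ - 10412 = -31234/3 ≈ -10411.)
q = 430 (q = (2 + 0) + 428 = 2 + 428 = 430)
O/q = -31234/3/430 = -31234/3*1/430 = -15617/645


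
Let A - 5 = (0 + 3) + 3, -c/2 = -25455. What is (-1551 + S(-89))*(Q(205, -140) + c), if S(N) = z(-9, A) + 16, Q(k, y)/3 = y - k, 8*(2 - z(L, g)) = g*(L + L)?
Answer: -300895875/4 ≈ -7.5224e+7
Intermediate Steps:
c = 50910 (c = -2*(-25455) = 50910)
A = 11 (A = 5 + ((0 + 3) + 3) = 5 + (3 + 3) = 5 + 6 = 11)
z(L, g) = 2 - L*g/4 (z(L, g) = 2 - g*(L + L)/8 = 2 - g*2*L/8 = 2 - L*g/4)
Q(k, y) = -3*k + 3*y (Q(k, y) = 3*(y - k) = -3*k + 3*y)
S(N) = 171/4 (S(N) = (2 - 1/4*(-9)*11) + 16 = (2 + 99/4) + 16 = 107/4 + 16 = 171/4)
(-1551 + S(-89))*(Q(205, -140) + c) = (-1551 + 171/4)*((-3*205 + 3*(-140)) + 50910) = -6033*((-615 - 420) + 50910)/4 = -6033*(-1035 + 50910)/4 = -6033/4*49875 = -300895875/4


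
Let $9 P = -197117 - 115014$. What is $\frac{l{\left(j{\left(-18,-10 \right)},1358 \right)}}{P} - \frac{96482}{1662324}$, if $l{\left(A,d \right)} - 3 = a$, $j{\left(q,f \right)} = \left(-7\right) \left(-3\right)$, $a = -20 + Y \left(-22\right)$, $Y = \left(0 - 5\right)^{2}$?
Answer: $- \frac{10816091885}{259431426222} \approx -0.041692$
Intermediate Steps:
$Y = 25$ ($Y = \left(-5\right)^{2} = 25$)
$P = - \frac{312131}{9}$ ($P = \frac{-197117 - 115014}{9} = \frac{1}{9} \left(-312131\right) = - \frac{312131}{9} \approx -34681.0$)
$a = -570$ ($a = -20 + 25 \left(-22\right) = -20 - 550 = -570$)
$j{\left(q,f \right)} = 21$
$l{\left(A,d \right)} = -567$ ($l{\left(A,d \right)} = 3 - 570 = -567$)
$\frac{l{\left(j{\left(-18,-10 \right)},1358 \right)}}{P} - \frac{96482}{1662324} = - \frac{567}{- \frac{312131}{9}} - \frac{96482}{1662324} = \left(-567\right) \left(- \frac{9}{312131}\right) - \frac{48241}{831162} = \frac{5103}{312131} - \frac{48241}{831162} = - \frac{10816091885}{259431426222}$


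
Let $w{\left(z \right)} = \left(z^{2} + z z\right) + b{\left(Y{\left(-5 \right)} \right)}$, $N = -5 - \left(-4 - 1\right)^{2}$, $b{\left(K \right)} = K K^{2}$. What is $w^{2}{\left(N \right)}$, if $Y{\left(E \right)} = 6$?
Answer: $4064256$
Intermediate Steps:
$b{\left(K \right)} = K^{3}$
$N = -30$ ($N = -5 - \left(-5\right)^{2} = -5 - 25 = -30$)
$w{\left(z \right)} = 216 + 2 z^{2}$ ($w{\left(z \right)} = \left(z^{2} + z z\right) + 6^{3} = \left(z^{2} + z^{2}\right) + 216 = 2 z^{2} + 216 = 216 + 2 z^{2}$)
$w^{2}{\left(N \right)} = \left(216 + 2 \left(-30\right)^{2}\right)^{2} = \left(216 + 2 \cdot 900\right)^{2} = \left(216 + 1800\right)^{2} = 2016^{2} = 4064256$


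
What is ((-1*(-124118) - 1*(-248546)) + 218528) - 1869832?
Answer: -1278640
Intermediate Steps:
((-1*(-124118) - 1*(-248546)) + 218528) - 1869832 = ((124118 + 248546) + 218528) - 1869832 = (372664 + 218528) - 1869832 = 591192 - 1869832 = -1278640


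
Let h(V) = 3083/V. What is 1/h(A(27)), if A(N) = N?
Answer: 27/3083 ≈ 0.0087577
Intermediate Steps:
1/h(A(27)) = 1/(3083/27) = 27/3083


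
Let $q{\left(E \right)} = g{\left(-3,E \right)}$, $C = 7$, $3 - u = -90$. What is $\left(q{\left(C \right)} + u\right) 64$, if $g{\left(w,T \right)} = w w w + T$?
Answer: $4672$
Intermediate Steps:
$u = 93$ ($u = 3 - -90 = 3 + 90 = 93$)
$g{\left(w,T \right)} = T + w^{3}$ ($g{\left(w,T \right)} = w^{2} w + T = w^{3} + T = T + w^{3}$)
$q{\left(E \right)} = -27 + E$ ($q{\left(E \right)} = E + \left(-3\right)^{3} = E - 27 = -27 + E$)
$\left(q{\left(C \right)} + u\right) 64 = \left(\left(-27 + 7\right) + 93\right) 64 = \left(-20 + 93\right) 64 = 73 \cdot 64 = 4672$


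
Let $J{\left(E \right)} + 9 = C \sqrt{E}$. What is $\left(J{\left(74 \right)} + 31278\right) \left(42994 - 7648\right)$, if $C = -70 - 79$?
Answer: $1105234074 - 5266554 \sqrt{74} \approx 1.0599 \cdot 10^{9}$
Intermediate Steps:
$C = -149$ ($C = -70 - 79 = -149$)
$J{\left(E \right)} = -9 - 149 \sqrt{E}$
$\left(J{\left(74 \right)} + 31278\right) \left(42994 - 7648\right) = \left(\left(-9 - 149 \sqrt{74}\right) + 31278\right) \left(42994 - 7648\right) = \left(31269 - 149 \sqrt{74}\right) 35346 = 1105234074 - 5266554 \sqrt{74}$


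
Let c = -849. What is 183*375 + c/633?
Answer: 14479592/211 ≈ 68624.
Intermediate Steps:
183*375 + c/633 = 183*375 - 849/633 = 68625 - 849*1/633 = 68625 - 283/211 = 14479592/211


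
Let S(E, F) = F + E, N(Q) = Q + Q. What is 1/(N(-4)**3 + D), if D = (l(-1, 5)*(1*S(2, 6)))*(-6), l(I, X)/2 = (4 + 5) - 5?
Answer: -1/896 ≈ -0.0011161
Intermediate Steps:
N(Q) = 2*Q
S(E, F) = E + F
l(I, X) = 8 (l(I, X) = 2*((4 + 5) - 5) = 2*(9 - 5) = 2*4 = 8)
D = -384 (D = (8*(1*(2 + 6)))*(-6) = (8*(1*8))*(-6) = (8*8)*(-6) = 64*(-6) = -384)
1/(N(-4)**3 + D) = 1/((2*(-4))**3 - 384) = 1/((-8)**3 - 384) = 1/(-512 - 384) = 1/(-896) = -1/896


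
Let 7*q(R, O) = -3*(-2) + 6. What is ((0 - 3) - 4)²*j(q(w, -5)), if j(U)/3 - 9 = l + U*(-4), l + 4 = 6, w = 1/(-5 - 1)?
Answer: 609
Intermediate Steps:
w = -⅙ (w = 1/(-6) = -⅙ ≈ -0.16667)
l = 2 (l = -4 + 6 = 2)
q(R, O) = 12/7 (q(R, O) = (-3*(-2) + 6)/7 = (6 + 6)/7 = (⅐)*12 = 12/7)
j(U) = 33 - 12*U (j(U) = 27 + 3*(2 + U*(-4)) = 27 + 3*(2 - 4*U) = 27 + (6 - 12*U) = 33 - 12*U)
((0 - 3) - 4)²*j(q(w, -5)) = ((0 - 3) - 4)²*(33 - 12*12/7) = (-3 - 4)²*(33 - 144/7) = (-7)²*(87/7) = 49*(87/7) = 609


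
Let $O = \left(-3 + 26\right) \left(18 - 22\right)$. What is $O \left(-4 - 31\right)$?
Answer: $3220$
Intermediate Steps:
$O = -92$ ($O = 23 \left(-4\right) = -92$)
$O \left(-4 - 31\right) = - 92 \left(-4 - 31\right) = \left(-92\right) \left(-35\right) = 3220$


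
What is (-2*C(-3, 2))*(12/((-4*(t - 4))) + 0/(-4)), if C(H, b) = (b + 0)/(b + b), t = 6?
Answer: 3/2 ≈ 1.5000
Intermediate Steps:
C(H, b) = ½ (C(H, b) = b/((2*b)) = b*(1/(2*b)) = ½)
(-2*C(-3, 2))*(12/((-4*(t - 4))) + 0/(-4)) = (-2*½)*(12/((-4*(6 - 4))) + 0/(-4)) = -(12/((-4*2)) + 0*(-¼)) = -(12/(-8) + 0) = -(12*(-⅛) + 0) = -(-3/2 + 0) = -1*(-3/2) = 3/2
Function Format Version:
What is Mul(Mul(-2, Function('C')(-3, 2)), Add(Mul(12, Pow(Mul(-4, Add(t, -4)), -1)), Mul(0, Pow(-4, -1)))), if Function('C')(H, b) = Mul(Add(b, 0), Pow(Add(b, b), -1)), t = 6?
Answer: Rational(3, 2) ≈ 1.5000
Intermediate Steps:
Function('C')(H, b) = Rational(1, 2) (Function('C')(H, b) = Mul(b, Pow(Mul(2, b), -1)) = Mul(b, Mul(Rational(1, 2), Pow(b, -1))) = Rational(1, 2))
Mul(Mul(-2, Function('C')(-3, 2)), Add(Mul(12, Pow(Mul(-4, Add(t, -4)), -1)), Mul(0, Pow(-4, -1)))) = Mul(Mul(-2, Rational(1, 2)), Add(Mul(12, Pow(Mul(-4, Add(6, -4)), -1)), Mul(0, Pow(-4, -1)))) = Mul(-1, Add(Mul(12, Pow(Mul(-4, 2), -1)), Mul(0, Rational(-1, 4)))) = Mul(-1, Add(Mul(12, Pow(-8, -1)), 0)) = Mul(-1, Add(Mul(12, Rational(-1, 8)), 0)) = Mul(-1, Add(Rational(-3, 2), 0)) = Mul(-1, Rational(-3, 2)) = Rational(3, 2)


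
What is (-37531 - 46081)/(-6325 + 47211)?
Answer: -41806/20443 ≈ -2.0450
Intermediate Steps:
(-37531 - 46081)/(-6325 + 47211) = -83612/40886 = -83612*1/40886 = -41806/20443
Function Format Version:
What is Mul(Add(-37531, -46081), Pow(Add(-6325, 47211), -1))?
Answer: Rational(-41806, 20443) ≈ -2.0450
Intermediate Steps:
Mul(Add(-37531, -46081), Pow(Add(-6325, 47211), -1)) = Mul(-83612, Pow(40886, -1)) = Mul(-83612, Rational(1, 40886)) = Rational(-41806, 20443)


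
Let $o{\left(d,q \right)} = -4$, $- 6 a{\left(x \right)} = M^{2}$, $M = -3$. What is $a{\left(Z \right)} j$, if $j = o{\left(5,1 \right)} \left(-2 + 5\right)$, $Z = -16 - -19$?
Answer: $18$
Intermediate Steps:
$Z = 3$ ($Z = -16 + 19 = 3$)
$a{\left(x \right)} = - \frac{3}{2}$ ($a{\left(x \right)} = - \frac{\left(-3\right)^{2}}{6} = \left(- \frac{1}{6}\right) 9 = - \frac{3}{2}$)
$j = -12$ ($j = - 4 \left(-2 + 5\right) = \left(-4\right) 3 = -12$)
$a{\left(Z \right)} j = \left(- \frac{3}{2}\right) \left(-12\right) = 18$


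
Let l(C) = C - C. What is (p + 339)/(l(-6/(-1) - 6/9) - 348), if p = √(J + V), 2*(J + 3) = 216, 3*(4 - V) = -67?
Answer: -113/116 - √1182/1044 ≈ -1.0071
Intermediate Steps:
V = 79/3 (V = 4 - ⅓*(-67) = 4 + 67/3 = 79/3 ≈ 26.333)
J = 105 (J = -3 + (½)*216 = -3 + 108 = 105)
p = √1182/3 (p = √(105 + 79/3) = √(394/3) = √1182/3 ≈ 11.460)
l(C) = 0
(p + 339)/(l(-6/(-1) - 6/9) - 348) = (√1182/3 + 339)/(0 - 348) = (339 + √1182/3)/(-348) = (339 + √1182/3)*(-1/348) = -113/116 - √1182/1044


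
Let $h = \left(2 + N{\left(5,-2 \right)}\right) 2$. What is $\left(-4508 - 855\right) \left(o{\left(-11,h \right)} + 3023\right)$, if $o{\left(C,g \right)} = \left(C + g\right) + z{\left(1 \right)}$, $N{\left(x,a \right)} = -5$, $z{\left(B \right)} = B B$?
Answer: $-16126541$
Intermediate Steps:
$z{\left(B \right)} = B^{2}$
$h = -6$ ($h = \left(2 - 5\right) 2 = \left(-3\right) 2 = -6$)
$o{\left(C,g \right)} = 1 + C + g$ ($o{\left(C,g \right)} = \left(C + g\right) + 1^{2} = \left(C + g\right) + 1 = 1 + C + g$)
$\left(-4508 - 855\right) \left(o{\left(-11,h \right)} + 3023\right) = \left(-4508 - 855\right) \left(\left(1 - 11 - 6\right) + 3023\right) = - 5363 \left(-16 + 3023\right) = \left(-5363\right) 3007 = -16126541$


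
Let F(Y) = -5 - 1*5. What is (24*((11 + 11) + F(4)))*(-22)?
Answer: -6336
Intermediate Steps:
F(Y) = -10 (F(Y) = -5 - 5 = -10)
(24*((11 + 11) + F(4)))*(-22) = (24*((11 + 11) - 10))*(-22) = (24*(22 - 10))*(-22) = (24*12)*(-22) = 288*(-22) = -6336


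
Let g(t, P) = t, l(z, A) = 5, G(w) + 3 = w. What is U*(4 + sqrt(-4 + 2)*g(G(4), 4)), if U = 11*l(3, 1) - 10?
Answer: 180 + 45*I*sqrt(2) ≈ 180.0 + 63.64*I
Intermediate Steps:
G(w) = -3 + w
U = 45 (U = 11*5 - 10 = 55 - 10 = 45)
U*(4 + sqrt(-4 + 2)*g(G(4), 4)) = 45*(4 + sqrt(-4 + 2)*(-3 + 4)) = 45*(4 + sqrt(-2)*1) = 45*(4 + (I*sqrt(2))*1) = 45*(4 + I*sqrt(2)) = 180 + 45*I*sqrt(2)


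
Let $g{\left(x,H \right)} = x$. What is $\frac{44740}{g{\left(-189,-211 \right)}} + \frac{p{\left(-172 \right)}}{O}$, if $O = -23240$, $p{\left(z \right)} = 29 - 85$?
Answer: $- \frac{18566911}{78435} \approx -236.72$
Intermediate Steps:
$p{\left(z \right)} = -56$
$\frac{44740}{g{\left(-189,-211 \right)}} + \frac{p{\left(-172 \right)}}{O} = \frac{44740}{-189} - \frac{56}{-23240} = 44740 \left(- \frac{1}{189}\right) - - \frac{1}{415} = - \frac{44740}{189} + \frac{1}{415} = - \frac{18566911}{78435}$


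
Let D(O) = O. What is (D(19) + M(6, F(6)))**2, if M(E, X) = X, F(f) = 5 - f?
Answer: 324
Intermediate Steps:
(D(19) + M(6, F(6)))**2 = (19 + (5 - 1*6))**2 = (19 + (5 - 6))**2 = (19 - 1)**2 = 18**2 = 324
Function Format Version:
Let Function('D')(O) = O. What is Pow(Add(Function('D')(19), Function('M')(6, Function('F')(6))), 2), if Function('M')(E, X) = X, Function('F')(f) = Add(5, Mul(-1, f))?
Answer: 324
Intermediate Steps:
Pow(Add(Function('D')(19), Function('M')(6, Function('F')(6))), 2) = Pow(Add(19, Add(5, Mul(-1, 6))), 2) = Pow(Add(19, Add(5, -6)), 2) = Pow(Add(19, -1), 2) = Pow(18, 2) = 324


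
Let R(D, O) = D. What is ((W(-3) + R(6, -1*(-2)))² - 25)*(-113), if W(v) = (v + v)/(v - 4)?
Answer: -121927/49 ≈ -2488.3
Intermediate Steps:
W(v) = 2*v/(-4 + v) (W(v) = (2*v)/(-4 + v) = 2*v/(-4 + v))
((W(-3) + R(6, -1*(-2)))² - 25)*(-113) = ((2*(-3)/(-4 - 3) + 6)² - 25)*(-113) = ((2*(-3)/(-7) + 6)² - 25)*(-113) = ((2*(-3)*(-⅐) + 6)² - 25)*(-113) = ((6/7 + 6)² - 25)*(-113) = ((48/7)² - 25)*(-113) = (2304/49 - 25)*(-113) = (1079/49)*(-113) = -121927/49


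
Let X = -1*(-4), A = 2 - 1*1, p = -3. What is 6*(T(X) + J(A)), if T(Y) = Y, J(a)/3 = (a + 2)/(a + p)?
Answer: -3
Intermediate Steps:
A = 1 (A = 2 - 1 = 1)
J(a) = 3*(2 + a)/(-3 + a) (J(a) = 3*((a + 2)/(a - 3)) = 3*((2 + a)/(-3 + a)) = 3*(2 + a)/(-3 + a))
X = 4
6*(T(X) + J(A)) = 6*(4 + 3*(2 + 1)/(-3 + 1)) = 6*(4 + 3*3/(-2)) = 6*(4 + 3*(-½)*3) = 6*(4 - 9/2) = 6*(-½) = -3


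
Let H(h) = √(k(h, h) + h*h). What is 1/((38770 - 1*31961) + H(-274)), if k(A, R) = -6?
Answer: 6809/46287411 - √75070/46287411 ≈ 0.00014118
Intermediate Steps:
H(h) = √(-6 + h²) (H(h) = √(-6 + h*h) = √(-6 + h²))
1/((38770 - 1*31961) + H(-274)) = 1/((38770 - 1*31961) + √(-6 + (-274)²)) = 1/((38770 - 31961) + √(-6 + 75076)) = 1/(6809 + √75070)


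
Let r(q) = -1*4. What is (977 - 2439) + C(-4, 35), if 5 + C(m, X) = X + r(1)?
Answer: -1436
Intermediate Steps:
r(q) = -4
C(m, X) = -9 + X (C(m, X) = -5 + (X - 4) = -5 + (-4 + X) = -9 + X)
(977 - 2439) + C(-4, 35) = (977 - 2439) + (-9 + 35) = -1462 + 26 = -1436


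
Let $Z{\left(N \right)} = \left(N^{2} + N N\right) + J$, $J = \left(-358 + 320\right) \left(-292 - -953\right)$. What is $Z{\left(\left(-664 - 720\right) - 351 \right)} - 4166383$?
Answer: $1828949$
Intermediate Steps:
$J = -25118$ ($J = - 38 \left(-292 + 953\right) = \left(-38\right) 661 = -25118$)
$Z{\left(N \right)} = -25118 + 2 N^{2}$ ($Z{\left(N \right)} = \left(N^{2} + N N\right) - 25118 = \left(N^{2} + N^{2}\right) - 25118 = 2 N^{2} - 25118 = -25118 + 2 N^{2}$)
$Z{\left(\left(-664 - 720\right) - 351 \right)} - 4166383 = \left(-25118 + 2 \left(\left(-664 - 720\right) - 351\right)^{2}\right) - 4166383 = \left(-25118 + 2 \left(-1384 - 351\right)^{2}\right) - 4166383 = \left(-25118 + 2 \left(-1735\right)^{2}\right) - 4166383 = \left(-25118 + 2 \cdot 3010225\right) - 4166383 = \left(-25118 + 6020450\right) - 4166383 = 5995332 - 4166383 = 1828949$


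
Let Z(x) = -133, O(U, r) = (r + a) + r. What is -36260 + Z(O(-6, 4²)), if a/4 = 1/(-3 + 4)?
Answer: -36393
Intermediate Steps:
a = 4 (a = 4/(-3 + 4) = 4/1 = 4*1 = 4)
O(U, r) = 4 + 2*r (O(U, r) = (r + 4) + r = (4 + r) + r = 4 + 2*r)
-36260 + Z(O(-6, 4²)) = -36260 - 133 = -36393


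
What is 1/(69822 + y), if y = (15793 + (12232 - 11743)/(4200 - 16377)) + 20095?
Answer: 4059/429076727 ≈ 9.4599e-6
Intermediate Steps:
y = 145669229/4059 (y = (15793 + 489/(-12177)) + 20095 = (15793 + 489*(-1/12177)) + 20095 = (15793 - 163/4059) + 20095 = 64103624/4059 + 20095 = 145669229/4059 ≈ 35888.)
1/(69822 + y) = 1/(69822 + 145669229/4059) = 1/(429076727/4059) = 4059/429076727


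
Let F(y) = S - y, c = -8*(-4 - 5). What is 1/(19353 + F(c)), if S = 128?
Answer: 1/19409 ≈ 5.1523e-5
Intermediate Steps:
c = 72 (c = -8*(-9) = 72)
F(y) = 128 - y
1/(19353 + F(c)) = 1/(19353 + (128 - 1*72)) = 1/(19353 + (128 - 72)) = 1/(19353 + 56) = 1/19409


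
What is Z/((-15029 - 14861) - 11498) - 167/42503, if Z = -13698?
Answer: 95882383/293185694 ≈ 0.32704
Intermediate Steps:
Z/((-15029 - 14861) - 11498) - 167/42503 = -13698/((-15029 - 14861) - 11498) - 167/42503 = -13698/(-29890 - 11498) - 167*1/42503 = -13698/(-41388) - 167/42503 = -13698*(-1/41388) - 167/42503 = 2283/6898 - 167/42503 = 95882383/293185694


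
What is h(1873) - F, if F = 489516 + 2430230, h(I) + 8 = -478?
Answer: -2920232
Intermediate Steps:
h(I) = -486 (h(I) = -8 - 478 = -486)
F = 2919746
h(1873) - F = -486 - 1*2919746 = -486 - 2919746 = -2920232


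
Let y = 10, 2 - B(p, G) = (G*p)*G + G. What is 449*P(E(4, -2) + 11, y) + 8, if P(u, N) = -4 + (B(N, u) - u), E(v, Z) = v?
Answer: -1024610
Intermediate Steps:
B(p, G) = 2 - G - p*G² (B(p, G) = 2 - ((G*p)*G + G) = 2 - (p*G² + G) = 2 - (G + p*G²) = 2 + (-G - p*G²) = 2 - G - p*G²)
P(u, N) = -2 - 2*u - N*u² (P(u, N) = -4 + ((2 - u - N*u²) - u) = -4 + (2 - 2*u - N*u²) = -2 - 2*u - N*u²)
449*P(E(4, -2) + 11, y) + 8 = 449*(-2 - 2*(4 + 11) - 1*10*(4 + 11)²) + 8 = 449*(-2 - 2*15 - 1*10*15²) + 8 = 449*(-2 - 30 - 1*10*225) + 8 = 449*(-2 - 30 - 2250) + 8 = 449*(-2282) + 8 = -1024618 + 8 = -1024610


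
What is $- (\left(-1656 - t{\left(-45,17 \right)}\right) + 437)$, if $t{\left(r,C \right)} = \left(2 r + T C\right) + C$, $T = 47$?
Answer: $1945$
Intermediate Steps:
$t{\left(r,C \right)} = 2 r + 48 C$ ($t{\left(r,C \right)} = \left(2 r + 47 C\right) + C = 2 r + 48 C$)
$- (\left(-1656 - t{\left(-45,17 \right)}\right) + 437) = - (\left(-1656 - \left(2 \left(-45\right) + 48 \cdot 17\right)\right) + 437) = - (\left(-1656 - \left(-90 + 816\right)\right) + 437) = - (\left(-1656 - 726\right) + 437) = - (-2382 + 437) = \left(-1\right) \left(-1945\right) = 1945$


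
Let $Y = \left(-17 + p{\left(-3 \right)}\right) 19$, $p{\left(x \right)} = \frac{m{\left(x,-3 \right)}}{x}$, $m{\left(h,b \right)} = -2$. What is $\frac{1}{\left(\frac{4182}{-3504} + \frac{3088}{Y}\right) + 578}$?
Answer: $\frac{543704}{308201829} \approx 0.0017641$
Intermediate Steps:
$p{\left(x \right)} = - \frac{2}{x}$
$Y = - \frac{931}{3}$ ($Y = \left(-17 - \frac{2}{-3}\right) 19 = \left(-17 - - \frac{2}{3}\right) 19 = \left(-17 + \frac{2}{3}\right) 19 = \left(- \frac{49}{3}\right) 19 = - \frac{931}{3} \approx -310.33$)
$\frac{1}{\left(\frac{4182}{-3504} + \frac{3088}{Y}\right) + 578} = \frac{1}{\left(\frac{4182}{-3504} + \frac{3088}{- \frac{931}{3}}\right) + 578} = \frac{1}{\left(4182 \left(- \frac{1}{3504}\right) + 3088 \left(- \frac{3}{931}\right)\right) + 578} = \frac{1}{\left(- \frac{697}{584} - \frac{9264}{931}\right) + 578} = \frac{1}{- \frac{6059083}{543704} + 578} = \frac{1}{\frac{308201829}{543704}} = \frac{543704}{308201829}$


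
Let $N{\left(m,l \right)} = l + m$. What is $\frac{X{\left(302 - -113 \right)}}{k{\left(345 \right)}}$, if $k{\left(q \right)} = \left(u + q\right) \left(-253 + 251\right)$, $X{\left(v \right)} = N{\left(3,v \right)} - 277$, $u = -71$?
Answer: $- \frac{141}{548} \approx -0.2573$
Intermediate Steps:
$X{\left(v \right)} = -274 + v$ ($X{\left(v \right)} = \left(v + 3\right) - 277 = \left(3 + v\right) - 277 = -274 + v$)
$k{\left(q \right)} = 142 - 2 q$ ($k{\left(q \right)} = \left(-71 + q\right) \left(-253 + 251\right) = \left(-71 + q\right) \left(-2\right) = 142 - 2 q$)
$\frac{X{\left(302 - -113 \right)}}{k{\left(345 \right)}} = \frac{-274 + \left(302 - -113\right)}{142 - 690} = \frac{-274 + \left(302 + 113\right)}{142 - 690} = \frac{-274 + 415}{-548} = 141 \left(- \frac{1}{548}\right) = - \frac{141}{548}$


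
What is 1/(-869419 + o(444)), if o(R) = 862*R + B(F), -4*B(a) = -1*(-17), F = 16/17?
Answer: -4/1946781 ≈ -2.0547e-6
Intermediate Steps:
F = 16/17 (F = 16*(1/17) = 16/17 ≈ 0.94118)
B(a) = -17/4 (B(a) = -(-1)*(-17)/4 = -¼*17 = -17/4)
o(R) = -17/4 + 862*R (o(R) = 862*R - 17/4 = -17/4 + 862*R)
1/(-869419 + o(444)) = 1/(-869419 + (-17/4 + 862*444)) = 1/(-869419 + (-17/4 + 382728)) = 1/(-869419 + 1530895/4) = 1/(-1946781/4) = -4/1946781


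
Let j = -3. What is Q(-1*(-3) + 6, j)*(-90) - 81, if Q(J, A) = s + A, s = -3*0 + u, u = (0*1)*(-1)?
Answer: 189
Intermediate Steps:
u = 0 (u = 0*(-1) = 0)
s = 0 (s = -3*0 + 0 = 0 + 0 = 0)
Q(J, A) = A (Q(J, A) = 0 + A = A)
Q(-1*(-3) + 6, j)*(-90) - 81 = -3*(-90) - 81 = 270 - 81 = 189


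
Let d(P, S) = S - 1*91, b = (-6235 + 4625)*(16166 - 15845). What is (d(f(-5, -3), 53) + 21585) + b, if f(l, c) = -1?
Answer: -495263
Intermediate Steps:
b = -516810 (b = -1610*321 = -516810)
d(P, S) = -91 + S (d(P, S) = S - 91 = -91 + S)
(d(f(-5, -3), 53) + 21585) + b = ((-91 + 53) + 21585) - 516810 = (-38 + 21585) - 516810 = 21547 - 516810 = -495263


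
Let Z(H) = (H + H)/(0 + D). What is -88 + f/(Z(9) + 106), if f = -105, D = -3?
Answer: -1781/20 ≈ -89.050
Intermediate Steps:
Z(H) = -2*H/3 (Z(H) = (H + H)/(0 - 3) = (2*H)/(-3) = (2*H)*(-⅓) = -2*H/3)
-88 + f/(Z(9) + 106) = -88 - 105/(-⅔*9 + 106) = -88 - 105/(-6 + 106) = -88 - 105/100 = -88 + (1/100)*(-105) = -88 - 21/20 = -1781/20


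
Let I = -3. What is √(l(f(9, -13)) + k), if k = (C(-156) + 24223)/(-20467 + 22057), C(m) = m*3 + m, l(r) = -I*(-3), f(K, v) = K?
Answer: √14769510/1590 ≈ 2.4171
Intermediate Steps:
l(r) = -9 (l(r) = -1*(-3)*(-3) = 3*(-3) = -9)
C(m) = 4*m (C(m) = 3*m + m = 4*m)
k = 23599/1590 (k = (4*(-156) + 24223)/(-20467 + 22057) = (-624 + 24223)/1590 = 23599*(1/1590) = 23599/1590 ≈ 14.842)
√(l(f(9, -13)) + k) = √(-9 + 23599/1590) = √(9289/1590) = √14769510/1590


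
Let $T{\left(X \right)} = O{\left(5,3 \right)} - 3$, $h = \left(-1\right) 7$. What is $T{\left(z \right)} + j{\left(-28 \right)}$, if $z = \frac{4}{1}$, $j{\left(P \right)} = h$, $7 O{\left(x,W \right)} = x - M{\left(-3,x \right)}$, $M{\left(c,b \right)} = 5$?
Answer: $-10$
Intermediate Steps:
$h = -7$
$O{\left(x,W \right)} = - \frac{5}{7} + \frac{x}{7}$ ($O{\left(x,W \right)} = \frac{x - 5}{7} = \frac{-5 + x}{7} = - \frac{5}{7} + \frac{x}{7}$)
$j{\left(P \right)} = -7$
$z = 4$ ($z = 4 \cdot 1 = 4$)
$T{\left(X \right)} = -3$ ($T{\left(X \right)} = \left(- \frac{5}{7} + \frac{1}{7} \cdot 5\right) - 3 = \left(- \frac{5}{7} + \frac{5}{7}\right) - 3 = 0 - 3 = -3$)
$T{\left(z \right)} + j{\left(-28 \right)} = -3 - 7 = -10$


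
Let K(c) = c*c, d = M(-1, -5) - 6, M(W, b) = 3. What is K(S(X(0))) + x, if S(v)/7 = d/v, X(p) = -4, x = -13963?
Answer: -222967/16 ≈ -13935.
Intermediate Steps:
d = -3 (d = 3 - 6 = -3)
S(v) = -21/v (S(v) = 7*(-3/v) = -21/v)
K(c) = c²
K(S(X(0))) + x = (-21/(-4))² - 13963 = (-21*(-¼))² - 13963 = (21/4)² - 13963 = 441/16 - 13963 = -222967/16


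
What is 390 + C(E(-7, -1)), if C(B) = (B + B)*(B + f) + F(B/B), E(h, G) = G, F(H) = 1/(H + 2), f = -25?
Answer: 1327/3 ≈ 442.33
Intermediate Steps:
F(H) = 1/(2 + H)
C(B) = ⅓ + 2*B*(-25 + B) (C(B) = (B + B)*(B - 25) + 1/(2 + B/B) = (2*B)*(-25 + B) + 1/(2 + 1) = 2*B*(-25 + B) + 1/3 = 2*B*(-25 + B) + ⅓ = ⅓ + 2*B*(-25 + B))
390 + C(E(-7, -1)) = 390 + (⅓ - 50*(-1) + 2*(-1)²) = 390 + (⅓ + 50 + 2*1) = 390 + (⅓ + 50 + 2) = 390 + 157/3 = 1327/3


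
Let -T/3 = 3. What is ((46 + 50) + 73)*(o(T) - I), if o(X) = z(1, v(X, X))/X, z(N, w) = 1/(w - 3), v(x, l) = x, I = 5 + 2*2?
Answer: -164099/108 ≈ -1519.4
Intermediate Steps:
T = -9 (T = -3*3 = -9)
I = 9 (I = 5 + 4 = 9)
z(N, w) = 1/(-3 + w)
o(X) = 1/(X*(-3 + X)) (o(X) = 1/((-3 + X)*X) = 1/(X*(-3 + X)))
((46 + 50) + 73)*(o(T) - I) = ((46 + 50) + 73)*(1/((-9)*(-3 - 9)) - 1*9) = (96 + 73)*(-⅑/(-12) - 9) = 169*(-⅑*(-1/12) - 9) = 169*(1/108 - 9) = 169*(-971/108) = -164099/108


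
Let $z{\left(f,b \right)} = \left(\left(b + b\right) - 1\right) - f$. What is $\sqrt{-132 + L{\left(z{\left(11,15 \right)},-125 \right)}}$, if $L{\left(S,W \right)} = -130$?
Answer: $i \sqrt{262} \approx 16.186 i$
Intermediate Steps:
$z{\left(f,b \right)} = -1 - f + 2 b$ ($z{\left(f,b \right)} = \left(2 b - 1\right) - f = \left(-1 + 2 b\right) - f = -1 - f + 2 b$)
$\sqrt{-132 + L{\left(z{\left(11,15 \right)},-125 \right)}} = \sqrt{-132 - 130} = \sqrt{-262} = i \sqrt{262}$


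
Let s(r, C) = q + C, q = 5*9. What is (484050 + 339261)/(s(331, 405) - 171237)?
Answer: -274437/56929 ≈ -4.8207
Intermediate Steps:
q = 45
s(r, C) = 45 + C
(484050 + 339261)/(s(331, 405) - 171237) = (484050 + 339261)/((45 + 405) - 171237) = 823311/(450 - 171237) = 823311/(-170787) = 823311*(-1/170787) = -274437/56929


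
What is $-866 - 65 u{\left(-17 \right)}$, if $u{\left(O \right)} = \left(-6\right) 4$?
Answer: $694$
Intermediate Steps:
$u{\left(O \right)} = -24$
$-866 - 65 u{\left(-17 \right)} = -866 - -1560 = -866 + 1560 = 694$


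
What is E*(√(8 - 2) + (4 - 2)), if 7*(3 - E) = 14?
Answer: 2 + √6 ≈ 4.4495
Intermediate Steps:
E = 1 (E = 3 - ⅐*14 = 3 - 2 = 1)
E*(√(8 - 2) + (4 - 2)) = 1*(√(8 - 2) + (4 - 2)) = 1*(√6 + 2) = 1*(2 + √6) = 2 + √6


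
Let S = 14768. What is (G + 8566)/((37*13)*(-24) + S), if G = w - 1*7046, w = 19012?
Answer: 5133/806 ≈ 6.3685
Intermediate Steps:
G = 11966 (G = 19012 - 1*7046 = 19012 - 7046 = 11966)
(G + 8566)/((37*13)*(-24) + S) = (11966 + 8566)/((37*13)*(-24) + 14768) = 20532/(481*(-24) + 14768) = 20532/(-11544 + 14768) = 20532/3224 = 20532*(1/3224) = 5133/806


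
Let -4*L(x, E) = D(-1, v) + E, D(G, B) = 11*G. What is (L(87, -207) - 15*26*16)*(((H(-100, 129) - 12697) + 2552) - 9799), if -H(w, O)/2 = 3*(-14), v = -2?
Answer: 122844030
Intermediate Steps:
H(w, O) = 84 (H(w, O) = -6*(-14) = -2*(-42) = 84)
L(x, E) = 11/4 - E/4 (L(x, E) = -(11*(-1) + E)/4 = -(-11 + E)/4 = 11/4 - E/4)
(L(87, -207) - 15*26*16)*(((H(-100, 129) - 12697) + 2552) - 9799) = ((11/4 - 1/4*(-207)) - 15*26*16)*(((84 - 12697) + 2552) - 9799) = ((11/4 + 207/4) - 390*16)*((-12613 + 2552) - 9799) = (109/2 - 6240)*(-10061 - 9799) = -12371/2*(-19860) = 122844030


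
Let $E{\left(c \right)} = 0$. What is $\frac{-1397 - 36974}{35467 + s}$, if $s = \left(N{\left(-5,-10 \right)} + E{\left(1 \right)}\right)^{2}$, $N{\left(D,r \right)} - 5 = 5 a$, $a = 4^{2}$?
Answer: $- \frac{38371}{42692} \approx -0.89879$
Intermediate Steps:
$a = 16$
$N{\left(D,r \right)} = 85$ ($N{\left(D,r \right)} = 5 + 5 \cdot 16 = 5 + 80 = 85$)
$s = 7225$ ($s = \left(85 + 0\right)^{2} = 85^{2} = 7225$)
$\frac{-1397 - 36974}{35467 + s} = \frac{-1397 - 36974}{35467 + 7225} = - \frac{38371}{42692}$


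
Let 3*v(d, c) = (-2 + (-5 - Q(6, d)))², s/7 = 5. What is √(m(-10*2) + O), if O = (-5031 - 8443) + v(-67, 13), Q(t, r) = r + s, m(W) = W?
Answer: I*√119571/3 ≈ 115.26*I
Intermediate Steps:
s = 35 (s = 7*5 = 35)
Q(t, r) = 35 + r (Q(t, r) = r + 35 = 35 + r)
v(d, c) = (-42 - d)²/3 (v(d, c) = (-2 + (-5 - (35 + d)))²/3 = (-2 + (-5 + (-35 - d)))²/3 = (-2 + (-40 - d))²/3 = (-42 - d)²/3)
O = -39797/3 (O = (-5031 - 8443) + (42 - 67)²/3 = -13474 + (⅓)*(-25)² = -13474 + (⅓)*625 = -13474 + 625/3 = -39797/3 ≈ -13266.)
√(m(-10*2) + O) = √(-10*2 - 39797/3) = √(-20 - 39797/3) = √(-39857/3) = I*√119571/3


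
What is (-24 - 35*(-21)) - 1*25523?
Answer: -24812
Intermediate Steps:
(-24 - 35*(-21)) - 1*25523 = (-24 + 735) - 25523 = 711 - 25523 = -24812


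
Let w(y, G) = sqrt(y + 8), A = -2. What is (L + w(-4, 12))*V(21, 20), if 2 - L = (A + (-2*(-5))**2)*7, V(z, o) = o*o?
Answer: -272800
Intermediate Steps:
w(y, G) = sqrt(8 + y)
V(z, o) = o**2
L = -684 (L = 2 - (-2 + (-2*(-5))**2)*7 = 2 - (-2 + 10**2)*7 = 2 - (-2 + 100)*7 = 2 - 98*7 = 2 - 1*686 = 2 - 686 = -684)
(L + w(-4, 12))*V(21, 20) = (-684 + sqrt(8 - 4))*20**2 = (-684 + sqrt(4))*400 = (-684 + 2)*400 = -682*400 = -272800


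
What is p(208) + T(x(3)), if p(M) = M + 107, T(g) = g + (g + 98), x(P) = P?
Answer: 419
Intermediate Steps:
T(g) = 98 + 2*g (T(g) = g + (98 + g) = 98 + 2*g)
p(M) = 107 + M
p(208) + T(x(3)) = (107 + 208) + (98 + 2*3) = 315 + (98 + 6) = 315 + 104 = 419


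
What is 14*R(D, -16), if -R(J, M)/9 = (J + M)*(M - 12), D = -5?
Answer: -74088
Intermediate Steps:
R(J, M) = -9*(-12 + M)*(J + M) (R(J, M) = -9*(J + M)*(M - 12) = -9*(J + M)*(-12 + M) = -9*(-12 + M)*(J + M))
14*R(D, -16) = 14*(-9*(-16)² + 108*(-5) + 108*(-16) - 9*(-5)*(-16)) = 14*(-9*256 - 540 - 1728 - 720) = 14*(-2304 - 540 - 1728 - 720) = 14*(-5292) = -74088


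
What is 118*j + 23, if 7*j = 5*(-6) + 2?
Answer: -449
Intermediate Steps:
j = -4 (j = (5*(-6) + 2)/7 = (-30 + 2)/7 = (⅐)*(-28) = -4)
118*j + 23 = 118*(-4) + 23 = -472 + 23 = -449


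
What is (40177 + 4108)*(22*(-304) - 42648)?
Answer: -2184844760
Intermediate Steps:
(40177 + 4108)*(22*(-304) - 42648) = 44285*(-6688 - 42648) = 44285*(-49336) = -2184844760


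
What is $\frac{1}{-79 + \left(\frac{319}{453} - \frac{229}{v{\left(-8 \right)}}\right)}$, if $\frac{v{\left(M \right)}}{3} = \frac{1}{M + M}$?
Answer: $\frac{453}{517796} \approx 0.00087486$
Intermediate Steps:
$v{\left(M \right)} = \frac{3}{2 M}$ ($v{\left(M \right)} = \frac{3}{M + M} = \frac{3}{2 M}$)
$\frac{1}{-79 + \left(\frac{319}{453} - \frac{229}{v{\left(-8 \right)}}\right)} = \frac{1}{-79 + \left(\frac{319}{453} - \frac{229}{\frac{3}{2} \frac{1}{-8}}\right)} = \frac{1}{-79 - \left(- \frac{319}{453} + \frac{229}{\frac{3}{2} \left(- \frac{1}{8}\right)}\right)} = \frac{1}{-79 - \left(- \frac{319}{453} + \frac{229}{- \frac{3}{16}}\right)} = \frac{1}{-79 + \left(\frac{319}{453} - - \frac{3664}{3}\right)} = \frac{1}{-79 + \left(\frac{319}{453} + \frac{3664}{3}\right)} = \frac{1}{-79 + \frac{553583}{453}} = \frac{1}{\frac{517796}{453}} = \frac{453}{517796}$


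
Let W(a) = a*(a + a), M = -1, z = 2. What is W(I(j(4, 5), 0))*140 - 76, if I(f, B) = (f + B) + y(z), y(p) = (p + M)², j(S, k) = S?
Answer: 6924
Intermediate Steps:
y(p) = (-1 + p)² (y(p) = (p - 1)² = (-1 + p)²)
I(f, B) = 1 + B + f (I(f, B) = (f + B) + (-1 + 2)² = (B + f) + 1² = (B + f) + 1 = 1 + B + f)
W(a) = 2*a² (W(a) = a*(2*a) = 2*a²)
W(I(j(4, 5), 0))*140 - 76 = (2*(1 + 0 + 4)²)*140 - 76 = (2*5²)*140 - 76 = (2*25)*140 - 76 = 50*140 - 76 = 7000 - 76 = 6924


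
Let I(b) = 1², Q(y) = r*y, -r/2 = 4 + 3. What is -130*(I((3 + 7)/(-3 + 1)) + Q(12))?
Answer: 21710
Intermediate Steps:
r = -14 (r = -2*(4 + 3) = -2*7 = -14)
Q(y) = -14*y
I(b) = 1
-130*(I((3 + 7)/(-3 + 1)) + Q(12)) = -130*(1 - 14*12) = -130*(1 - 168) = -130*(-167) = 21710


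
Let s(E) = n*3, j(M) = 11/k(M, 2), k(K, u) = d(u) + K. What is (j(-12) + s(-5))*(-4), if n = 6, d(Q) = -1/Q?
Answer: -1712/25 ≈ -68.480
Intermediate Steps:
k(K, u) = K - 1/u (k(K, u) = -1/u + K = K - 1/u)
j(M) = 11/(-1/2 + M) (j(M) = 11/(M - 1/2) = 11/(-1/2 + M))
s(E) = 18 (s(E) = 6*3 = 18)
(j(-12) + s(-5))*(-4) = (22/(-1 + 2*(-12)) + 18)*(-4) = (22/(-1 - 24) + 18)*(-4) = (22/(-25) + 18)*(-4) = (22*(-1/25) + 18)*(-4) = (-22/25 + 18)*(-4) = (428/25)*(-4) = -1712/25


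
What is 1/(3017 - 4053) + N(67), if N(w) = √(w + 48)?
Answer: -1/1036 + √115 ≈ 10.723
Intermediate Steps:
N(w) = √(48 + w)
1/(3017 - 4053) + N(67) = 1/(3017 - 4053) + √(48 + 67) = 1/(-1036) + √115 = -1/1036 + √115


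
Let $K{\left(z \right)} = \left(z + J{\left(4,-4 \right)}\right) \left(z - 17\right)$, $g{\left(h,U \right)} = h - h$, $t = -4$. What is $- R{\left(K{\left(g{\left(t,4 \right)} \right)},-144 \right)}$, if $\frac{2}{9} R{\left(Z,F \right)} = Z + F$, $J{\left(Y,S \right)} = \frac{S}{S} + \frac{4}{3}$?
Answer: $\frac{1653}{2} \approx 826.5$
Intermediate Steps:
$g{\left(h,U \right)} = 0$
$J{\left(Y,S \right)} = \frac{7}{3}$ ($J{\left(Y,S \right)} = 1 + 4 \cdot \frac{1}{3} = 1 + \frac{4}{3} = \frac{7}{3}$)
$K{\left(z \right)} = \left(-17 + z\right) \left(\frac{7}{3} + z\right)$ ($K{\left(z \right)} = \left(z + \frac{7}{3}\right) \left(z - 17\right) = \left(\frac{7}{3} + z\right) \left(-17 + z\right) = \left(-17 + z\right) \left(\frac{7}{3} + z\right)$)
$R{\left(Z,F \right)} = \frac{9 F}{2} + \frac{9 Z}{2}$ ($R{\left(Z,F \right)} = \frac{9 \left(Z + F\right)}{2} = \frac{9 \left(F + Z\right)}{2} = \frac{9 F}{2} + \frac{9 Z}{2}$)
$- R{\left(K{\left(g{\left(t,4 \right)} \right)},-144 \right)} = - (\frac{9}{2} \left(-144\right) + \frac{9 \left(- \frac{119}{3} + 0^{2} - 0\right)}{2}) = - (-648 + \frac{9 \left(- \frac{119}{3} + 0 + 0\right)}{2}) = - (-648 + \frac{9}{2} \left(- \frac{119}{3}\right)) = - (-648 - \frac{357}{2}) = \left(-1\right) \left(- \frac{1653}{2}\right) = \frac{1653}{2}$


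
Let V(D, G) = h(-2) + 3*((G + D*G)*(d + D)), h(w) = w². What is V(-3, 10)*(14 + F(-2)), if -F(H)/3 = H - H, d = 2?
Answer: 896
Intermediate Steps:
F(H) = 0 (F(H) = -3*(H - H) = -3*0 = 0)
V(D, G) = 4 + 3*(2 + D)*(G + D*G) (V(D, G) = (-2)² + 3*((G + D*G)*(2 + D)) = 4 + 3*((2 + D)*(G + D*G)) = 4 + 3*(2 + D)*(G + D*G))
V(-3, 10)*(14 + F(-2)) = (4 + 6*10 + 3*10*(-3)² + 9*(-3)*10)*(14 + 0) = (4 + 60 + 3*10*9 - 270)*14 = (4 + 60 + 270 - 270)*14 = 64*14 = 896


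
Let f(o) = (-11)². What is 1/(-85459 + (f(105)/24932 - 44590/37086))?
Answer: -66044868/5644207462303 ≈ -1.1701e-5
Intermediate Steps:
f(o) = 121
1/(-85459 + (f(105)/24932 - 44590/37086)) = 1/(-85459 + (121/24932 - 44590/37086)) = 1/(-85459 + (121*(1/24932) - 44590*1/37086)) = 1/(-85459 + (121/24932 - 3185/2649)) = 1/(-85459 - 79087891/66044868) = 1/(-5644207462303/66044868) = -66044868/5644207462303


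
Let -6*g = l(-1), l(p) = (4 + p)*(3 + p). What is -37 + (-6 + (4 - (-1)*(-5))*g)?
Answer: -42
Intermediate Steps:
l(p) = (3 + p)*(4 + p)
g = -1 (g = -(12 + (-1)**2 + 7*(-1))/6 = -(12 + 1 - 7)/6 = -1/6*6 = -1)
-37 + (-6 + (4 - (-1)*(-5))*g) = -37 + (-6 + (4 - (-1)*(-5))*(-1)) = -37 + (-6 + (4 - 1*5)*(-1)) = -37 + (-6 + (4 - 5)*(-1)) = -37 + (-6 - 1*(-1)) = -37 + (-6 + 1) = -37 - 5 = -42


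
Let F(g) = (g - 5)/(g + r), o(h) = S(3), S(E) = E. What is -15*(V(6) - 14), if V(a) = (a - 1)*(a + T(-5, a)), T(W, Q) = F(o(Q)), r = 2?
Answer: -210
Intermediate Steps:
o(h) = 3
F(g) = (-5 + g)/(2 + g) (F(g) = (g - 5)/(g + 2) = (-5 + g)/(2 + g))
T(W, Q) = -⅖ (T(W, Q) = (-5 + 3)/(2 + 3) = -2/5 = (⅕)*(-2) = -⅖)
V(a) = (-1 + a)*(-⅖ + a) (V(a) = (a - 1)*(a - ⅖) = (-1 + a)*(-⅖ + a))
-15*(V(6) - 14) = -15*((⅖ + 6² - 7/5*6) - 14) = -15*((⅖ + 36 - 42/5) - 14) = -15*(28 - 14) = -15*14 = -210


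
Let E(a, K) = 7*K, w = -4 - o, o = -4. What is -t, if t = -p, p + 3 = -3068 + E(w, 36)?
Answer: -2819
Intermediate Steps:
w = 0 (w = -4 - 1*(-4) = -4 + 4 = 0)
p = -2819 (p = -3 + (-3068 + 7*36) = -3 + (-3068 + 252) = -3 - 2816 = -2819)
t = 2819 (t = -1*(-2819) = 2819)
-t = -1*2819 = -2819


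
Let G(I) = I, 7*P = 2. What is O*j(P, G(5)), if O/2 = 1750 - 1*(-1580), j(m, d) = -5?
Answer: -33300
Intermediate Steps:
P = 2/7 (P = (⅐)*2 = 2/7 ≈ 0.28571)
O = 6660 (O = 2*(1750 - 1*(-1580)) = 2*(1750 + 1580) = 2*3330 = 6660)
O*j(P, G(5)) = 6660*(-5) = -33300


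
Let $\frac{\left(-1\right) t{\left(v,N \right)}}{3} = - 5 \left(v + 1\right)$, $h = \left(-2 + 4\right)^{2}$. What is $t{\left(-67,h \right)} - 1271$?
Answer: $-2261$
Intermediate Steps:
$h = 4$ ($h = 2^{2} = 4$)
$t{\left(v,N \right)} = 15 + 15 v$ ($t{\left(v,N \right)} = - 3 \left(- 5 \left(v + 1\right)\right) = - 3 \left(- 5 \left(1 + v\right)\right) = - 3 \left(-5 - 5 v\right) = 15 + 15 v$)
$t{\left(-67,h \right)} - 1271 = \left(15 + 15 \left(-67\right)\right) - 1271 = \left(15 - 1005\right) - 1271 = -990 - 1271 = -2261$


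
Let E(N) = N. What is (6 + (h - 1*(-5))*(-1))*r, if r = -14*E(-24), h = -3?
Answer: 1344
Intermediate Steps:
r = 336 (r = -14*(-24) = 336)
(6 + (h - 1*(-5))*(-1))*r = (6 + (-3 - 1*(-5))*(-1))*336 = (6 + (-3 + 5)*(-1))*336 = (6 + 2*(-1))*336 = (6 - 2)*336 = 4*336 = 1344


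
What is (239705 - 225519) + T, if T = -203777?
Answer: -189591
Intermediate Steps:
(239705 - 225519) + T = (239705 - 225519) - 203777 = 14186 - 203777 = -189591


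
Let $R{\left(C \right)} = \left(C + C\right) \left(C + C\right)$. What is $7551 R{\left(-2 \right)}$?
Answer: $120816$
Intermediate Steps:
$R{\left(C \right)} = 4 C^{2}$ ($R{\left(C \right)} = 2 C 2 C = 4 C^{2}$)
$7551 R{\left(-2 \right)} = 7551 \cdot 4 \left(-2\right)^{2} = 7551 \cdot 4 \cdot 4 = 7551 \cdot 16 = 120816$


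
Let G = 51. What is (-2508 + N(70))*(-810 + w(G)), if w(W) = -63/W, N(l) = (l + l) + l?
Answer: 31691718/17 ≈ 1.8642e+6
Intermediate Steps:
N(l) = 3*l (N(l) = 2*l + l = 3*l)
(-2508 + N(70))*(-810 + w(G)) = (-2508 + 3*70)*(-810 - 63/51) = (-2508 + 210)*(-810 - 63*1/51) = -2298*(-810 - 21/17) = -2298*(-13791/17) = 31691718/17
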